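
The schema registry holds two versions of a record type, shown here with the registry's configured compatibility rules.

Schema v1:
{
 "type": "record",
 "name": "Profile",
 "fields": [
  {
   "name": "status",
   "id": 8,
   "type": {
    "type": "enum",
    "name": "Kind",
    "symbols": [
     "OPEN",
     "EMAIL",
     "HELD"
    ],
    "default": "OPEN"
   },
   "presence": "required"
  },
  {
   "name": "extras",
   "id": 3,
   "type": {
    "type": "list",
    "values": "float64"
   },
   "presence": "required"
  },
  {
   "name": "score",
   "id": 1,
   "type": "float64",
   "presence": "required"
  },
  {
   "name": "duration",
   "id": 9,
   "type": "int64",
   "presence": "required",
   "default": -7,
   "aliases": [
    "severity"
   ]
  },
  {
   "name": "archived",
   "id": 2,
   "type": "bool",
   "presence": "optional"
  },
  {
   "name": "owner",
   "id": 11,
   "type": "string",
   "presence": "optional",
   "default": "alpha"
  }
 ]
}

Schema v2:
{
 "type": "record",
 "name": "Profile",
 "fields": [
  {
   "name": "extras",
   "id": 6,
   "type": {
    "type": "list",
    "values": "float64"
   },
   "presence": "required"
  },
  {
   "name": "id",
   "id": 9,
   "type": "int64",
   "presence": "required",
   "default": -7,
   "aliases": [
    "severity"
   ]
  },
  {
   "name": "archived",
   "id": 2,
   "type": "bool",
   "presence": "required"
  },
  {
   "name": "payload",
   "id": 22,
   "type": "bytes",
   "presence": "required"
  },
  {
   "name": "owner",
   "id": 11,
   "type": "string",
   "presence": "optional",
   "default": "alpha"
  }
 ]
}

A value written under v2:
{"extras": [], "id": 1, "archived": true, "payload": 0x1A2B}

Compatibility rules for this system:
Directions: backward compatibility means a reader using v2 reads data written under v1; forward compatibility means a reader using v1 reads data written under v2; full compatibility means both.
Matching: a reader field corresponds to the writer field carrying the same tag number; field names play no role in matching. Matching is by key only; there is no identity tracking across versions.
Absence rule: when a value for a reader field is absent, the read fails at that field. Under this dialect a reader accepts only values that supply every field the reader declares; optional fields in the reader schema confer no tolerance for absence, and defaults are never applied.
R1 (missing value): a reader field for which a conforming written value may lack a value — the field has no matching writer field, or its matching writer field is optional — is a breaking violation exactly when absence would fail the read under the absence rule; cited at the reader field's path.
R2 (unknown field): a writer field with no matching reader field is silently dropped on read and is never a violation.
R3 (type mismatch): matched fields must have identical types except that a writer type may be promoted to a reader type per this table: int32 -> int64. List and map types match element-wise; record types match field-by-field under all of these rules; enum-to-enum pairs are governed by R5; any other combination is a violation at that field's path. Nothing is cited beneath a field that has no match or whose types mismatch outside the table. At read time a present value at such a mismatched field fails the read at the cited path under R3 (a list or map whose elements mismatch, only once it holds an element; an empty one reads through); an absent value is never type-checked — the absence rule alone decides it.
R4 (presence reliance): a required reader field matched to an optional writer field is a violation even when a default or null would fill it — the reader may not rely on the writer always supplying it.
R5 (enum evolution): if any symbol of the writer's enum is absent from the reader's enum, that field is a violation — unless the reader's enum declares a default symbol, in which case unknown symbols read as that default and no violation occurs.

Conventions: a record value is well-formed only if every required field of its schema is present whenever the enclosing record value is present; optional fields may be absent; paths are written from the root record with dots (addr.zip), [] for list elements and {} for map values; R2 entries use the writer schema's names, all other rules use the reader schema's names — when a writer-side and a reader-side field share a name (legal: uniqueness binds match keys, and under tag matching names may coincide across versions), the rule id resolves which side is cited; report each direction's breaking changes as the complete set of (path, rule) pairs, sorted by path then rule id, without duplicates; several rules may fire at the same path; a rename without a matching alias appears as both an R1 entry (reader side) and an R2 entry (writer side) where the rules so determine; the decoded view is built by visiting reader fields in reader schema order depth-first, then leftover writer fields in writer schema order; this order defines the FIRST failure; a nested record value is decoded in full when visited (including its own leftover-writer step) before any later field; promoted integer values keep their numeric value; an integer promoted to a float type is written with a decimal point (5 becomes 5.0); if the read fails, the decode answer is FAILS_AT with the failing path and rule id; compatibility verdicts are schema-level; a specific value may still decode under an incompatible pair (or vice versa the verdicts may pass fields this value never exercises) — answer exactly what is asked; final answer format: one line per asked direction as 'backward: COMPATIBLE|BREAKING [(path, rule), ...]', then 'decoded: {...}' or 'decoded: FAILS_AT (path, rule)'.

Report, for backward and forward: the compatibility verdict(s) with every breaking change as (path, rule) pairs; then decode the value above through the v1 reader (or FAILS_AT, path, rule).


backward: BREAKING [(archived, R1), (archived, R4), (extras, R1), (owner, R1), (payload, R1)]; forward: BREAKING [(extras, R1), (owner, R1), (score, R1), (status, R1)]; decoded: FAILS_AT (status, R1)

in Profile below, arrows point writer -> reader
backward pass over Profile, reader schema v2, writer schema v1:
  extras: no writer-side match
  id <- duration (int64 -> int64, writer required)
  archived <- archived (bool -> bool, writer optional)
  payload: no writer-side match
  owner <- owner (string -> string, writer optional)
  status (writer side), unknown to reader
  extras (writer side), unknown to reader
  score (writer side), unknown to reader
  rule R1 violated at archived
  rule R4 violated at archived
  rule R1 violated at extras
  rule R1 violated at owner
  rule R1 violated at payload
  backward on Profile therefore BREAKING (5)
forward pass over Profile, reader schema v1, writer schema v2:
  status: no writer-side match
  extras: no writer-side match
  score: no writer-side match
  duration <- id (int64 -> int64, writer required)
  archived <- archived (bool -> bool, writer required)
  owner <- owner (string -> string, writer optional)
  extras (writer side), unknown to reader
  payload (writer side), unknown to reader
  rule R1 violated at extras
  rule R1 violated at owner
  rule R1 violated at score
  rule R1 violated at status
  forward on Profile therefore BREAKING (4)
decode (reader v1):
  read fails at status under R1 (no fill)
  => FAILS_AT (status, R1)


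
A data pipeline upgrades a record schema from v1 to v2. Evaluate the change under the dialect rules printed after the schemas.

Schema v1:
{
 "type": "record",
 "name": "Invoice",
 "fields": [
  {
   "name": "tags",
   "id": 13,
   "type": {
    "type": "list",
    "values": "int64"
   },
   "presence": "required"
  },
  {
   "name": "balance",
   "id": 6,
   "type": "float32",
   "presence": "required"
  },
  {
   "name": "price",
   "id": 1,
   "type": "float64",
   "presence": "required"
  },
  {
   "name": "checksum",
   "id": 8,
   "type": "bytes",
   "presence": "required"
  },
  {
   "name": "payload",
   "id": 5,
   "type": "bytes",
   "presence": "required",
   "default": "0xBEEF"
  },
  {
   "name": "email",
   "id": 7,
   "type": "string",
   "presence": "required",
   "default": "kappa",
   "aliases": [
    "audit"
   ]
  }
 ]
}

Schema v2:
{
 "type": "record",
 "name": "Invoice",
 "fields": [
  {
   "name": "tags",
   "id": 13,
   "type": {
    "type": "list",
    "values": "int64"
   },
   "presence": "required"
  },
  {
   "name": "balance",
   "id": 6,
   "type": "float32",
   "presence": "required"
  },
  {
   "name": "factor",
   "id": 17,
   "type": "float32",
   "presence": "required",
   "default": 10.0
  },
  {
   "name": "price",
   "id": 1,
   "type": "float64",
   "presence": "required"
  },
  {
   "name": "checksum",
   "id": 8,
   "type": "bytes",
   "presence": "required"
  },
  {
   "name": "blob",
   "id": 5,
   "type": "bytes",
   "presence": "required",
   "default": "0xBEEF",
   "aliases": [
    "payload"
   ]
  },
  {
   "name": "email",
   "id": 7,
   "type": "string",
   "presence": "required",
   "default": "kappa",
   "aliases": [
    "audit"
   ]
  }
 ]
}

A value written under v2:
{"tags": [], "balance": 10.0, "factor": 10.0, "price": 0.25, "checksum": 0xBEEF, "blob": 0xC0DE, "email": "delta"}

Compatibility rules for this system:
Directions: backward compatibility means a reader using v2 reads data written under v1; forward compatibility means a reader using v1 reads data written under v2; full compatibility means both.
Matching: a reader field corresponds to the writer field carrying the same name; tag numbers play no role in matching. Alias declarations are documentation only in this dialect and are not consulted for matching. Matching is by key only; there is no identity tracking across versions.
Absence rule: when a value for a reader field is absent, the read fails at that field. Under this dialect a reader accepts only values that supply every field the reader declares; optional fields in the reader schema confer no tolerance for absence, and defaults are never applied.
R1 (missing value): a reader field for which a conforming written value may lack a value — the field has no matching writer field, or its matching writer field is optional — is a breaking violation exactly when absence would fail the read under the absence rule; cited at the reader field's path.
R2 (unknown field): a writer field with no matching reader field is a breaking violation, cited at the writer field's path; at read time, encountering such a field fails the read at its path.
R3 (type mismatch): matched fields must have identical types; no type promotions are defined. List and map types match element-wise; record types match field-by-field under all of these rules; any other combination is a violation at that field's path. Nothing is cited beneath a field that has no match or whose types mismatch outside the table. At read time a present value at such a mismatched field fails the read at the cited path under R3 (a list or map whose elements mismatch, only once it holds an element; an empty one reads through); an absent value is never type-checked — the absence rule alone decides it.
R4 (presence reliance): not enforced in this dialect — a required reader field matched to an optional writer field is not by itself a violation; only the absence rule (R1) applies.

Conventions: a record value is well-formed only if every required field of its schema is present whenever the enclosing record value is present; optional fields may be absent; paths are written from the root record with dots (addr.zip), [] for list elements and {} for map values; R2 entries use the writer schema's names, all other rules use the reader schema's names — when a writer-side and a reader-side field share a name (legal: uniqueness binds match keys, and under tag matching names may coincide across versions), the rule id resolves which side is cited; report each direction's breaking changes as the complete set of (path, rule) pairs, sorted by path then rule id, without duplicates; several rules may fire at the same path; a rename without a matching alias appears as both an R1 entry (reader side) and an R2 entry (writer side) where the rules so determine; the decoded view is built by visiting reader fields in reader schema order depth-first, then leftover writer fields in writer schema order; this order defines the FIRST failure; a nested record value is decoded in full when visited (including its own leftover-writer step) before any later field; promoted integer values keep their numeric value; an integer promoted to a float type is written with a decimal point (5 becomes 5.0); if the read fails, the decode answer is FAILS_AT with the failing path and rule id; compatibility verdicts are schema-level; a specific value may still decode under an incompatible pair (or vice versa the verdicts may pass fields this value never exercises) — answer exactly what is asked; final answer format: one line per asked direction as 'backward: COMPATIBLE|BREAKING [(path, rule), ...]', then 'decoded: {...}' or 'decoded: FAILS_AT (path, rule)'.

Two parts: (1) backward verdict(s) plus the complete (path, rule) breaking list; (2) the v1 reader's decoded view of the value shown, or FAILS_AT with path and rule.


backward: BREAKING [(blob, R1), (factor, R1), (payload, R2)]; decoded: FAILS_AT (payload, R1)

each type pair in Invoice: writer, then reader
backward analysis of Invoice with v2 as reader and v1 as writer:
  tags <- tags (list<int64> -> list<int64>, writer required)
  balance <- balance (float32 -> float32, writer required)
  factor: no writer match
  price <- price (float64 -> float64, writer required)
  checksum <- checksum (bytes -> bytes, writer required)
  blob: no writer match
  email <- email (string -> string, writer required)
  payload (writer side), unknown to reader
  R1 fires at blob
  R1 fires at factor
  R2 fires at payload
  backward on Invoice therefore BREAKING (3)
decoding the Invoice value with the v1 reader:
  tags := []
  balance := 10.0
  price := 0.25
  checksum := 0xBEEF
  read fails at payload under R1 (no fill)
  => FAILS_AT (payload, R1)


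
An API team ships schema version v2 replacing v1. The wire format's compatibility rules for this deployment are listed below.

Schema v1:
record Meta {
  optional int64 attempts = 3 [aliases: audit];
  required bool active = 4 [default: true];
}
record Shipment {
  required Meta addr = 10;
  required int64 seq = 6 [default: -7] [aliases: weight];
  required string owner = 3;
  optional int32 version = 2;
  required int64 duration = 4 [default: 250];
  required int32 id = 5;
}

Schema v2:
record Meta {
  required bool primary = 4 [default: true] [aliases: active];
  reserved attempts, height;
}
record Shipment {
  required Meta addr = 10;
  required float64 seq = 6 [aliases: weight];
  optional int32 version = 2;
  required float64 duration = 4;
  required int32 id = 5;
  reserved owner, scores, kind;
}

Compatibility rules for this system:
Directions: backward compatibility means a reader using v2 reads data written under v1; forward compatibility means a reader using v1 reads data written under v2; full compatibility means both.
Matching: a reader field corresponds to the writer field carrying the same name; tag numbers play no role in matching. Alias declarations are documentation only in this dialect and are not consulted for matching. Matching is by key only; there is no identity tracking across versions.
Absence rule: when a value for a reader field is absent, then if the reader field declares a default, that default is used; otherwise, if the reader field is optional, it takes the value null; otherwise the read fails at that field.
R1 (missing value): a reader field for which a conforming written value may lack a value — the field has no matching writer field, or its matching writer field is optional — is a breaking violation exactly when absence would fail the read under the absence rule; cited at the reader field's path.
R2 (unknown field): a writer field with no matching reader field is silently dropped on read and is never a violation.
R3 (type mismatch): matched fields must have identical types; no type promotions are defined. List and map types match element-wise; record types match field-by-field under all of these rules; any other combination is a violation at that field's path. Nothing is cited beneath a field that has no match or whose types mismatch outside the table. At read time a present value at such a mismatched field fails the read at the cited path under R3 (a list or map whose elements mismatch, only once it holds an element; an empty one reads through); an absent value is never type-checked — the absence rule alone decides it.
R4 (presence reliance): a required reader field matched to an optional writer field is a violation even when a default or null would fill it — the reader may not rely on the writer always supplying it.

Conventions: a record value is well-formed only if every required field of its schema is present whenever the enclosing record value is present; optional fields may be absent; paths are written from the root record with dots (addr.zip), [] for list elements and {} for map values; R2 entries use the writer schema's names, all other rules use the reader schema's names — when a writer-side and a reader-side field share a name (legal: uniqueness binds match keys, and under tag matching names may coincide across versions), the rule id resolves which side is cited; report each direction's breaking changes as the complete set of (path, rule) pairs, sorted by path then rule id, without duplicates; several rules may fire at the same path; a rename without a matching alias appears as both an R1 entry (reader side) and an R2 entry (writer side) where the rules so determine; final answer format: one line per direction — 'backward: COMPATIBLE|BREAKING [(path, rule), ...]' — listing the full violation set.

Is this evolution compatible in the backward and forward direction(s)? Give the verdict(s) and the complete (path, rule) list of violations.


arrows below run writer -> reader for Shipment
backward pass over Shipment, reader schema v2, writer schema v1:
  addr <- addr (Meta -> Meta, writer required)
  seq <- seq (int64 -> float64, writer required)
  version <- version (int32 -> int32, writer optional)
  duration <- duration (int64 -> float64, writer required)
  id <- id (int32 -> int32, writer required)
  owner (writer side), unknown to reader
  addr.primary has no writer counterpart
  addr.attempts (writer side), unknown to reader
  addr.active (writer side), unknown to reader
  R3 fires at duration
  R3 fires at seq
  => backward verdict for Shipment: BREAKING, 2 violation(s)
forward pass over Shipment, reader schema v1, writer schema v2:
  addr <- addr (Meta -> Meta, writer required)
  seq <- seq (float64 -> int64, writer required)
  owner has no writer counterpart
  version <- version (int32 -> int32, writer optional)
  duration <- duration (float64 -> int64, writer required)
  id <- id (int32 -> int32, writer required)
  addr.attempts has no writer counterpart
  addr.active has no writer counterpart
  addr.primary (writer side), unknown to reader
  R3 fires at duration
  R1 fires at owner
  R3 fires at seq
  => forward verdict for Shipment: BREAKING, 3 violation(s)

backward: BREAKING [(duration, R3), (seq, R3)]; forward: BREAKING [(duration, R3), (owner, R1), (seq, R3)]


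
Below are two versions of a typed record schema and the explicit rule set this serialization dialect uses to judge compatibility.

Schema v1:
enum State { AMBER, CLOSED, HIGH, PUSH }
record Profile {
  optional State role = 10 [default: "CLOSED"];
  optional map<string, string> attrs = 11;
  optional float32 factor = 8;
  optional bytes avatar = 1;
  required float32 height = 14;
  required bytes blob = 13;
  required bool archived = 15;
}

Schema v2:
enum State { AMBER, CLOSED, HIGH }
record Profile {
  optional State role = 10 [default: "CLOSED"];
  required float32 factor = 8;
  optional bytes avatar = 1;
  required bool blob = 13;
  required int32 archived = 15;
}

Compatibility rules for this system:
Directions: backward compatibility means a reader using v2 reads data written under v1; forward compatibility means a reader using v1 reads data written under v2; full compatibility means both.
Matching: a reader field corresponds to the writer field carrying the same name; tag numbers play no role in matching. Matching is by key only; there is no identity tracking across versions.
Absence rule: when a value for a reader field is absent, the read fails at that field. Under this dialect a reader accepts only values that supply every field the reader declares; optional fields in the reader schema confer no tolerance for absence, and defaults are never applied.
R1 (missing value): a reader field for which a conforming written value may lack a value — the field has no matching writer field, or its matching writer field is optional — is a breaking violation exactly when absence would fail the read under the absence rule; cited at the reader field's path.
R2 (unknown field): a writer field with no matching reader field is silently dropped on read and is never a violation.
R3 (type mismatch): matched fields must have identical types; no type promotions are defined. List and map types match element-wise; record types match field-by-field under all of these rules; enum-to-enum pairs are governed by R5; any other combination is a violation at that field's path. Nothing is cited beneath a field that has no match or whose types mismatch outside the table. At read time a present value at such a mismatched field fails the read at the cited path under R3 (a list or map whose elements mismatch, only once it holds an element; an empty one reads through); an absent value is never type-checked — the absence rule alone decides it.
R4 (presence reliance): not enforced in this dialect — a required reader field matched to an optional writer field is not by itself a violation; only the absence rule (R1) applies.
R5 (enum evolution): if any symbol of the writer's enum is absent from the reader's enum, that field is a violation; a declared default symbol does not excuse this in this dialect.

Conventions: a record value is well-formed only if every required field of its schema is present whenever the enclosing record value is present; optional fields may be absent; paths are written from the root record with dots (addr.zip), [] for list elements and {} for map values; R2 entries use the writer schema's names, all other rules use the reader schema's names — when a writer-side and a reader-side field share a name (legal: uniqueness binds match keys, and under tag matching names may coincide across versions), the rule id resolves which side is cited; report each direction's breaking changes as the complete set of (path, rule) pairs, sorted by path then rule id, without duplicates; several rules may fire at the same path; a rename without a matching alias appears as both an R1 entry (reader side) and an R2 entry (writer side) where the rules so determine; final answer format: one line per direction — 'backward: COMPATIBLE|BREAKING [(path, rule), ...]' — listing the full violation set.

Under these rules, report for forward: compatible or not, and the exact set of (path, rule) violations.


in Profile below, arrows point writer -> reader
forward analysis of Profile with v1 as reader and v2 as writer:
  role: paired with writer role (State -> State; writer optional)
  attrs has no writer counterpart
  factor: paired with writer factor (float32 -> float32; writer required)
  avatar: paired with writer avatar (bytes -> bytes; writer optional)
  height has no writer counterpart
  blob: paired with writer blob (bool -> bytes; writer required)
  archived: paired with writer archived (int32 -> bool; writer required)
  rule R3 violated at archived
  rule R1 violated at attrs
  rule R1 violated at avatar
  rule R3 violated at blob
  rule R1 violated at height
  rule R1 violated at role
  => forward: BREAKING (6)
diffs on Profile not affecting the asked answer:
  removed field attrs from record Profile -> matters only for Profile's backward compatibility — outside the asked direction
  enum State (field role in record Profile): symbol PUSH removed -> matters only for Profile's backward compatibility — outside the asked direction

forward: BREAKING [(archived, R3), (attrs, R1), (avatar, R1), (blob, R3), (height, R1), (role, R1)]


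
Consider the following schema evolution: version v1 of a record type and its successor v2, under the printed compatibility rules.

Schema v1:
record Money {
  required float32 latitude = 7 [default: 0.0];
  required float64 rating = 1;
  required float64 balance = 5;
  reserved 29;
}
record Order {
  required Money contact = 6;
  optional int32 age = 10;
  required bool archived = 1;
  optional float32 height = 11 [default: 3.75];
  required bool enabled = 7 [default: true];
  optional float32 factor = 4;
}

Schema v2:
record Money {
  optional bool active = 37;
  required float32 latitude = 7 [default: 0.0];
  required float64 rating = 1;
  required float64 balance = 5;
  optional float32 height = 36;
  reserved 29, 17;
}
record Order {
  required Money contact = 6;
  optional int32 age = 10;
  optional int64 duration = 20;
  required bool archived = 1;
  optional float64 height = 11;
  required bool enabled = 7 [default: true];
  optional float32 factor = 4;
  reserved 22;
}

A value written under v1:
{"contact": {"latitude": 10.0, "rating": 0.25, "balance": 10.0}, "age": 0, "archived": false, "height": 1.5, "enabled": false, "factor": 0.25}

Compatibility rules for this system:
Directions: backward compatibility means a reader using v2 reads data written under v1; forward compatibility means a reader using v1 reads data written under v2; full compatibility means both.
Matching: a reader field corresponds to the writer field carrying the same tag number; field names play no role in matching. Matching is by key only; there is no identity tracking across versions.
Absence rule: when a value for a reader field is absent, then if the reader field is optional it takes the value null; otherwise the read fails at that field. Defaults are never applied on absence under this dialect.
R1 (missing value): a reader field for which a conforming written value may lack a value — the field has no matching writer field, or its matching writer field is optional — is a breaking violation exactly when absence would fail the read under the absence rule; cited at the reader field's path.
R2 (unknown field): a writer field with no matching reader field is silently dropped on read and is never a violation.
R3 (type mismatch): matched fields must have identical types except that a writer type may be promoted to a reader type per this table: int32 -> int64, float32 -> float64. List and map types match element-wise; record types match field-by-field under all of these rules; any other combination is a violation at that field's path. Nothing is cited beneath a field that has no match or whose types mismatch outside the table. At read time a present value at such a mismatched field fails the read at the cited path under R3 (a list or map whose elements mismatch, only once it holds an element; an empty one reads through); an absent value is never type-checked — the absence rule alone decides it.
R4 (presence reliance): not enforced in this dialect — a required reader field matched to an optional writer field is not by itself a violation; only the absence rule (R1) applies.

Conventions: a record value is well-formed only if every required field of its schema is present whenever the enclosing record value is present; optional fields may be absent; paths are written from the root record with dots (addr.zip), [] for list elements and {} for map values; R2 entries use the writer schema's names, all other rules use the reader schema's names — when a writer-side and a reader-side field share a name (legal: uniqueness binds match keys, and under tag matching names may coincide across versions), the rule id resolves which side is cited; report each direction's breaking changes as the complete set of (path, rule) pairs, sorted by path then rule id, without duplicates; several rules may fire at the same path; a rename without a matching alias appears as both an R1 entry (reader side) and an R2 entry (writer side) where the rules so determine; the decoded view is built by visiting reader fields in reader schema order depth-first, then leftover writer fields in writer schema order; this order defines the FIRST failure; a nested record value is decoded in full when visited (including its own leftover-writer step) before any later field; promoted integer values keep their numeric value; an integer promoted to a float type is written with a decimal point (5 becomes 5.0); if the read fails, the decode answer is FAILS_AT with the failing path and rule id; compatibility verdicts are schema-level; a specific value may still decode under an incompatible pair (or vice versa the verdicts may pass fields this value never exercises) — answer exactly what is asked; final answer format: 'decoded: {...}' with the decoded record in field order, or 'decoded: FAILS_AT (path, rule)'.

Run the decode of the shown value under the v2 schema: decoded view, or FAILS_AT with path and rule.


each type pair in Order: writer, then reader
decoding the Order value with the v2 reader:
  contact.active := null (not supplied -> null)
  contact.latitude := 10.0
  contact.rating := 0.25
  contact.balance := 10.0
  contact.height := null (not supplied -> null)
  age := 0
  duration := null (not supplied -> null)
  archived := false
  height := 1.5 (float32 -> float64)
  enabled := false
  factor := 0.25
  => decoded: {"contact": {"active": null, "latitude": 10.0, "rating": 0.25, "balance": 10.0, "height": null}, "age": 0, "duration": null, "archived": false, "height": 1.5, "enabled": false, "factor": 0.25}
the other Order changes do not affect what is asked:
  field height in record Order: type float32 changed to float64 (its default is dropped) -> shifts the Order verdicts, not this decode

decoded: {"contact": {"active": null, "latitude": 10.0, "rating": 0.25, "balance": 10.0, "height": null}, "age": 0, "duration": null, "archived": false, "height": 1.5, "enabled": false, "factor": 0.25}


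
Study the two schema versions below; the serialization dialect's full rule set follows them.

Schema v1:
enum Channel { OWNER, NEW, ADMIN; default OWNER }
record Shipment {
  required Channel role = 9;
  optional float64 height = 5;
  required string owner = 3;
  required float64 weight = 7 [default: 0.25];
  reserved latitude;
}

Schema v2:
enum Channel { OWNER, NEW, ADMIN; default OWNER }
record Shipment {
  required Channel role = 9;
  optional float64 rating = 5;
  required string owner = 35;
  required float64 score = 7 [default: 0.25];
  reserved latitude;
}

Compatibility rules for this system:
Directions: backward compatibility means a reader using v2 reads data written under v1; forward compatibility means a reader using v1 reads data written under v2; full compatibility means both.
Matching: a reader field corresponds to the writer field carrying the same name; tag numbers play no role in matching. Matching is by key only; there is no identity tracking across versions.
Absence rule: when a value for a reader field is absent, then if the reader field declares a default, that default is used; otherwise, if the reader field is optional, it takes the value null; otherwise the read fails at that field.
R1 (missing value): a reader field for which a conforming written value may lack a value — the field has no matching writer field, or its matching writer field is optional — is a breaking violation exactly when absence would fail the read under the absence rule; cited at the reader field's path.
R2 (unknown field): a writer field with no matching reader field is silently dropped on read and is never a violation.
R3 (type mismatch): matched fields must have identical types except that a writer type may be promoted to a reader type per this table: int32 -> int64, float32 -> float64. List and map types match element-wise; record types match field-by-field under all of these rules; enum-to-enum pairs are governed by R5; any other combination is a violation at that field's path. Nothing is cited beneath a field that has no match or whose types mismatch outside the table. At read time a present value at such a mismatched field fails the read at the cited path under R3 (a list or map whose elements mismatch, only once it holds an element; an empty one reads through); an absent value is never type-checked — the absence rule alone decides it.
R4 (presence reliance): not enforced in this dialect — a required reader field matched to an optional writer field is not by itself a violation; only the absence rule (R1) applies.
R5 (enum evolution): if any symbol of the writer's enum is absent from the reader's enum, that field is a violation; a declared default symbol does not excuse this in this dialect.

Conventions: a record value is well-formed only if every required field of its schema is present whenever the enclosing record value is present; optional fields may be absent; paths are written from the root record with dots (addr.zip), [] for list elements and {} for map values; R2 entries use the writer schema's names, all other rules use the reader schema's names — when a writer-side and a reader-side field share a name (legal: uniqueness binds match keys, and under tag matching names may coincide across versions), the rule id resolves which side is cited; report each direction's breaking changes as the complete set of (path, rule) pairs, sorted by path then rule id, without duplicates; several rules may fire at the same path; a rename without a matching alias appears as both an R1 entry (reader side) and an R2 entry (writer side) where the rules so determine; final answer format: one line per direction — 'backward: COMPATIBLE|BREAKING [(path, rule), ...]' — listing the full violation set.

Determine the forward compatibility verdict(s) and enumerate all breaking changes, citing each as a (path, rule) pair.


each type pair in Shipment: writer, then reader
forward on Shipment — v1 reading data written by v2:
  role: Channel -> Channel, writer required; from role
  height: no writer match
  owner: string -> string, writer required; from owner
  weight: no writer match
  rating (writer side), unknown to reader
  score (writer side), unknown to reader
  => forward verdict for Shipment: COMPATIBLE, no violations
remaining Shipment differences; none change what is asked:
  renamed field weight to score in record Shipment -> no rule fires on it in Shipment's dialect; the asked verdict holds
  field owner in record Shipment: tag 3 changed to 35 -> no rule fires on it in Shipment's dialect; the asked verdict holds
  renamed field height to rating in record Shipment -> no rule fires on it in Shipment's dialect; the asked verdict holds

forward: COMPATIBLE []


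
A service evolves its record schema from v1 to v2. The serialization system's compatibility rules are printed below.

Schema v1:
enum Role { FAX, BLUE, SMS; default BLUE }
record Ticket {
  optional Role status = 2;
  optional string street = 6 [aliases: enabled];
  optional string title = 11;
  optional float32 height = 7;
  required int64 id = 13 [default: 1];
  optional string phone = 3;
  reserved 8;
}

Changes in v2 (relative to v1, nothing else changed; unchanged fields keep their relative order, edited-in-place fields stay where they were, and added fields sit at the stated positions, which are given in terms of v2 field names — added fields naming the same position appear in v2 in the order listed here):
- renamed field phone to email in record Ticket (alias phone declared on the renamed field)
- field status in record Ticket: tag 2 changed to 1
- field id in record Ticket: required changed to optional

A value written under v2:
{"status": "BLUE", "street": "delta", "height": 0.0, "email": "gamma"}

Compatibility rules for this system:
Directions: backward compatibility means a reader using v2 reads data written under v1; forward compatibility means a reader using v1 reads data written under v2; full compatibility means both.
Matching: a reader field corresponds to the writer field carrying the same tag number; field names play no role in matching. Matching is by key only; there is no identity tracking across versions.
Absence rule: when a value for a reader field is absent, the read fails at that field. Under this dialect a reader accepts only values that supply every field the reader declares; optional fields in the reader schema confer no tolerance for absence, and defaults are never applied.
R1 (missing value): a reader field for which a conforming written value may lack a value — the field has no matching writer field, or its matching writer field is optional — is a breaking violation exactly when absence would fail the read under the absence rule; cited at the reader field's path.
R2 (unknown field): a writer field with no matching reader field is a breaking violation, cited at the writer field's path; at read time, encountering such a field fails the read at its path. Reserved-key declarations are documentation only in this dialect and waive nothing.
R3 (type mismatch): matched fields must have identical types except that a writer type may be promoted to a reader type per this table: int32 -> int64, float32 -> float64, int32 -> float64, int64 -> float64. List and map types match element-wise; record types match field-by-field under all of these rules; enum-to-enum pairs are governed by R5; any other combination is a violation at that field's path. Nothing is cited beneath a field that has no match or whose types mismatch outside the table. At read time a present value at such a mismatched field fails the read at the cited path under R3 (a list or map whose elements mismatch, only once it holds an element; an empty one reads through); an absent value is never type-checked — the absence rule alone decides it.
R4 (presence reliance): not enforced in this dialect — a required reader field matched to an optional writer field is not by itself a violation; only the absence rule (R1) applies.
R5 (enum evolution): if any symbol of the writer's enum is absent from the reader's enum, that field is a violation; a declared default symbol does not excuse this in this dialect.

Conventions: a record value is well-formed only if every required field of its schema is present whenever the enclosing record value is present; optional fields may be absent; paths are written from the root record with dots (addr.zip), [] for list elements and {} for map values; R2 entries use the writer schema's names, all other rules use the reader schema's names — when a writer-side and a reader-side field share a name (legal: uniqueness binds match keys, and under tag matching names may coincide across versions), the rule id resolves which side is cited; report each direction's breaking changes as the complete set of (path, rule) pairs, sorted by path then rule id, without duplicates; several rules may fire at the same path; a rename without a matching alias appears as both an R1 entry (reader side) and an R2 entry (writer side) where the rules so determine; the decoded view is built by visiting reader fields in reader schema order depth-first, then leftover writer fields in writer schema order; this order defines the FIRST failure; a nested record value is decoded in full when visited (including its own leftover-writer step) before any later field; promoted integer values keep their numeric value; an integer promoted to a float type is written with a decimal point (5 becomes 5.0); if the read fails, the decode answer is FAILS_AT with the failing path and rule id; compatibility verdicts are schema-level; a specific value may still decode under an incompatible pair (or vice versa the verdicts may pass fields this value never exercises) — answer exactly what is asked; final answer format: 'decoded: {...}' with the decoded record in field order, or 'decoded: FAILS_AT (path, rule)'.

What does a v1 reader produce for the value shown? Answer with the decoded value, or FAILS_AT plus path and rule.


each type pair in Ticket: writer, then reader
migrating the Ticket value to v1:
  read fails at status under R1 (no fill)
  => FAILS_AT (status, R1)
remaining Ticket differences; none change what is asked:
  renamed field phone to email in record Ticket (alias phone declared on the renamed field) -> changes Ticket's schema-level verdicts only — the decode of this value is the same
  field id in record Ticket: required changed to optional -> changes Ticket's schema-level verdicts only — the decode of this value is the same

decoded: FAILS_AT (status, R1)
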